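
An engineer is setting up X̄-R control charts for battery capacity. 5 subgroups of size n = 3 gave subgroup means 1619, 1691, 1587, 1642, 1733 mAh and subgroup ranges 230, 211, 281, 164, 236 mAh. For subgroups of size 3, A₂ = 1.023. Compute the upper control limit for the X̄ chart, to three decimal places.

X̄̄ = (1619 + 1691 + 1587 + 1642 + 1733) / 5 = 8272.0000 / 5 = 1654.4000
R̄ = (230 + 211 + 281 + 164 + 236) / 5 = 1122.0000 / 5 = 224.4000
UCL = X̄̄ + A₂·R̄ = 1654.4000 + 1.023 × 224.4000 = 1883.9612

1883.961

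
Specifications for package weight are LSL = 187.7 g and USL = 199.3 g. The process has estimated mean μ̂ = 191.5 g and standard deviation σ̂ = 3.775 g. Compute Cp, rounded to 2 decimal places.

0.51

Cp = (USL − LSL) / (6σ̂) = (199.3 − 187.7) / (6 × 3.775) = 11.6000 / 22.6500 = 0.5121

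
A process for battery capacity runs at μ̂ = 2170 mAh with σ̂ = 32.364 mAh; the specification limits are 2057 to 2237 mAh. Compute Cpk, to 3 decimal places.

Cpu = (USL − μ̂) / (3σ̂) = (2237 − 2170) / (3 × 32.364) = 0.6901; Cpl = (μ̂ − LSL) / (3σ̂) = (2170 − 2057) / (3 × 32.364) = 1.1638; Cpk = min(Cpu, Cpl) = 0.6901

0.690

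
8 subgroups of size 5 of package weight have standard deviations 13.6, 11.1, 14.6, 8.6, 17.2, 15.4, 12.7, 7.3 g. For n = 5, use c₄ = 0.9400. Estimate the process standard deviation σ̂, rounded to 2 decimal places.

s̄ = (13.6 + 11.1 + 14.6 + 8.6 + 17.2 + 15.4 + 12.7 + 7.3) / 8 = 12.5625
σ̂ = s̄ / c₄ = 12.5625 / 0.9400 = 13.3644

13.36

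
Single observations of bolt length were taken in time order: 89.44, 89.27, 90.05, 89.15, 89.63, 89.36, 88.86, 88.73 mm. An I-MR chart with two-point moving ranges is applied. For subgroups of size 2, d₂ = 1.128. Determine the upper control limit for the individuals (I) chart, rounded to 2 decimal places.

X̄ = (89.44 + 89.27 + 90.05 + 89.15 + 89.63 + 89.36 + 88.86 + 88.73) / 8 = 89.3113
Moving ranges: 0.17, 0.78, 0.90, 0.48, 0.27, 0.50, 0.13; M̄R̄ = 3.2300 / 7 = 0.4614
UCL = X̄ + 3·M̄R̄/d₂ = 89.3113 + 3 × 0.4614 / 1.128 = 90.5385

90.54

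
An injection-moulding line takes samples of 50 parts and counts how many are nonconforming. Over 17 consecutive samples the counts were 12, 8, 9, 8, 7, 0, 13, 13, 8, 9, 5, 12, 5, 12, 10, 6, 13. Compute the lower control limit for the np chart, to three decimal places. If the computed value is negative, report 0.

p̄ = Σdᵢ / (k·n) = 150 / (17 × 50) = 0.17647
LCL = np̄ − 3·√(np̄(1−p̄)) = 8.8235 − 3 × 2.6956 = 0.7366

0.737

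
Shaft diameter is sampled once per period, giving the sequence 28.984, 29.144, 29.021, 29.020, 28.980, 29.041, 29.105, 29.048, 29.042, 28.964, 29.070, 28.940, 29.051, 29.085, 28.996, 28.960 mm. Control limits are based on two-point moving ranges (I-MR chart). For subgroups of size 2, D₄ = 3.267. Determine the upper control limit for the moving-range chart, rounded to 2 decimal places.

0.24

Moving ranges: 0.160, 0.123, 0.001, 0.040, 0.061, 0.064, 0.057, 0.006, 0.078, 0.106, 0.130, 0.111, 0.034, 0.089, 0.036; M̄R̄ = 1.0960 / 15 = 0.0731
UCL_MR = D₄·M̄R̄ = 3.267 × 0.0731 = 0.2387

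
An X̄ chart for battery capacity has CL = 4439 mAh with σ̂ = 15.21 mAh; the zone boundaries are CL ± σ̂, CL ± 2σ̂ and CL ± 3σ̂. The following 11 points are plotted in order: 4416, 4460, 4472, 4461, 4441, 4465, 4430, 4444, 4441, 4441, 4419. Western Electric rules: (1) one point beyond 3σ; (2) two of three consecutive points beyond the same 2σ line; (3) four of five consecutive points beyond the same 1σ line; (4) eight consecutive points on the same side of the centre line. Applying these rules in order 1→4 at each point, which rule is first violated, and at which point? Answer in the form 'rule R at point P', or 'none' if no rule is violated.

Zone of each point (C = within 1σ̂, B = 1σ̂–2σ̂, A = 2σ̂–3σ̂, * = beyond 3σ̂; sign = side of CL): 1:-B, 2:+B, 3:+A, 4:+B, 5:+C, 6:+B, 7:-C, 8:+C, 9:+C, 10:+C, 11:-B
Rule 3 (four of five consecutive points beyond the same 1σ limit) is satisfied at point 6.

rule 3 at point 6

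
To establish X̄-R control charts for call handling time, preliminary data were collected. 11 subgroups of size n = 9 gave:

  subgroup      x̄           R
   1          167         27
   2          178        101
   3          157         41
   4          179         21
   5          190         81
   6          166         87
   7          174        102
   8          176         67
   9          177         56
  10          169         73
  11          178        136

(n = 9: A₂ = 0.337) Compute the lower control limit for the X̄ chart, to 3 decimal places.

X̄̄ = (167 + 178 + 157 + 179 + 190 + 166 + 174 + 176 + 177 + 169 + 178) / 11 = 1911.0000 / 11 = 173.7273
R̄ = (27 + 101 + 41 + 21 + 81 + 87 + 102 + 67 + 56 + 73 + 136) / 11 = 792.0000 / 11 = 72.0000
LCL = X̄̄ − A₂·R̄ = 173.7273 − 0.337 × 72.0000 = 149.4633

149.463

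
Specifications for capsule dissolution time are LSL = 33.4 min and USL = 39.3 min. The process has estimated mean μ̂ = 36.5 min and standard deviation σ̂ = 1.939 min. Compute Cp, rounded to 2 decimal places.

0.51

Cp = (USL − LSL) / (6σ̂) = (39.3 − 33.4) / (6 × 1.939) = 5.9000 / 11.6340 = 0.5071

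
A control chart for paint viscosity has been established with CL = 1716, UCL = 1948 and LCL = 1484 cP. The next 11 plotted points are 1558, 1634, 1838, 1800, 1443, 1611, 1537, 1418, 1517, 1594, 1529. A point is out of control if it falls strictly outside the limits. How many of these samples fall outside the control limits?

Compare each point to [1484, 1948]: sample 5 = 1443 < LCL; sample 8 = 1418 < LCL.

2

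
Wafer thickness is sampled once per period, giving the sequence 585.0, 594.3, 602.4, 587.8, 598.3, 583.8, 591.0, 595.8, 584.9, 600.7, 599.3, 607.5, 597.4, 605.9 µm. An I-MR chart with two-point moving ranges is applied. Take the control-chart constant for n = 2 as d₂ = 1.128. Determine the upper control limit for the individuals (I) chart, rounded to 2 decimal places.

X̄ = (585.0 + 594.3 + 602.4 + 587.8 + 598.3 + 583.8 + 591.0 + 595.8 + 584.9 + 600.7 + 599.3 + 607.5 + 597.4 + 605.9) / 14 = 595.2929
Moving ranges: 9.3, 8.1, 14.6, 10.5, 14.5, 7.2, 4.8, 10.9, 15.8, 1.4, 8.2, 10.1, 8.5; M̄R̄ = 123.9000 / 13 = 9.5308
UCL = X̄ + 3·M̄R̄/d₂ = 595.2929 + 3 × 9.5308 / 1.128 = 620.6406

620.64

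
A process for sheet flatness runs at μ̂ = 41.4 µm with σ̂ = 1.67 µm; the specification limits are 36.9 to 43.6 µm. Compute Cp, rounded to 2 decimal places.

0.67

Cp = (USL − LSL) / (6σ̂) = (43.6 − 36.9) / (6 × 1.67) = 6.7000 / 10.0200 = 0.6687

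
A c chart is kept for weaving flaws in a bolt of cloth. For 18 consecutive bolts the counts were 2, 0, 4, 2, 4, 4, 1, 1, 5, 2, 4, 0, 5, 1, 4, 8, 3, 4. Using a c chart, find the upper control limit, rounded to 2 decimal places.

8.20

c̄ = (2 + 0 + 4 + 2 + 4 + 4 + 1 + 1 + 5 + 2 + 4 + 0 + 5 + 1 + 4 + 8 + 3 + 4) / 18 = 54 / 18 = 3.0000
UCL = c̄ + 3√c̄ = 3.0000 + 3 × √3.0000 = 3.0000 + 3 × 1.7321 = 8.1962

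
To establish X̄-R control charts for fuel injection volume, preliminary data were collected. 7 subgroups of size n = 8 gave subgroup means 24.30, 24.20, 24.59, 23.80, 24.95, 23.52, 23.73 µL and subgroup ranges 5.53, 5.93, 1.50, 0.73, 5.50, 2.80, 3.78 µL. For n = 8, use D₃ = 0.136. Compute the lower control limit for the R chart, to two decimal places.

R̄ = (5.53 + 5.93 + 1.50 + 0.73 + 5.50 + 2.80 + 3.78) / 7 = 25.7700 / 7 = 3.6814
LCL_R = D₃·R̄ = 0.136 × 3.6814 = 0.5007

0.50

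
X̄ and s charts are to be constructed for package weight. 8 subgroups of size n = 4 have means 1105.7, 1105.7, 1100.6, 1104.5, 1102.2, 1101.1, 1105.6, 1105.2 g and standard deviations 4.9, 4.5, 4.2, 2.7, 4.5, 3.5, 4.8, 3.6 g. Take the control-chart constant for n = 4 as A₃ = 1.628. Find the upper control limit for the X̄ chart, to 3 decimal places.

1110.479

X̄̄ = (1105.7 + 1105.7 + 1100.6 + 1104.5 + 1102.2 + 1101.1 + 1105.6 + 1105.2) / 8 = 1103.8250
s̄ = (4.9 + 4.5 + 4.2 + 2.7 + 4.5 + 3.5 + 4.8 + 3.6) / 8 = 4.0875
UCL = X̄̄ + A₃·s̄ = 1103.8250 + 1.628 × 4.0875 = 1110.4795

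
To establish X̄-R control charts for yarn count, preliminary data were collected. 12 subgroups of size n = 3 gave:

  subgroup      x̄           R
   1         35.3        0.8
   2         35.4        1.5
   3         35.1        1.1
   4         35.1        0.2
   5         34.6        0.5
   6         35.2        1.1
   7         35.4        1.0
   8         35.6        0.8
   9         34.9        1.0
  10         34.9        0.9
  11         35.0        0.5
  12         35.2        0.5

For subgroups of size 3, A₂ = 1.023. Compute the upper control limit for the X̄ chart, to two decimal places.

35.99

X̄̄ = (35.3 + 35.4 + 35.1 + 35.1 + 34.6 + 35.2 + 35.4 + 35.6 + 34.9 + 34.9 + 35.0 + 35.2) / 12 = 421.7000 / 12 = 35.1417
R̄ = (0.8 + 1.5 + 1.1 + 0.2 + 0.5 + 1.1 + 1.0 + 0.8 + 1.0 + 0.9 + 0.5 + 0.5) / 12 = 9.9000 / 12 = 0.8250
UCL = X̄̄ + A₂·R̄ = 35.1417 + 1.023 × 0.8250 = 35.9856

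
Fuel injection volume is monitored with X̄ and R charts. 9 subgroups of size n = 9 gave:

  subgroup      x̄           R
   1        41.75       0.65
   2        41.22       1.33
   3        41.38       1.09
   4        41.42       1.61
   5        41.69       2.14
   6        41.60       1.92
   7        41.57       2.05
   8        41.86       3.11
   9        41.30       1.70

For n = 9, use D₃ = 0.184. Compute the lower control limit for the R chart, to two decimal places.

0.32

R̄ = (0.65 + 1.33 + 1.09 + 1.61 + 2.14 + 1.92 + 2.05 + 3.11 + 1.70) / 9 = 15.6000 / 9 = 1.7333
LCL_R = D₃·R̄ = 0.184 × 1.7333 = 0.3189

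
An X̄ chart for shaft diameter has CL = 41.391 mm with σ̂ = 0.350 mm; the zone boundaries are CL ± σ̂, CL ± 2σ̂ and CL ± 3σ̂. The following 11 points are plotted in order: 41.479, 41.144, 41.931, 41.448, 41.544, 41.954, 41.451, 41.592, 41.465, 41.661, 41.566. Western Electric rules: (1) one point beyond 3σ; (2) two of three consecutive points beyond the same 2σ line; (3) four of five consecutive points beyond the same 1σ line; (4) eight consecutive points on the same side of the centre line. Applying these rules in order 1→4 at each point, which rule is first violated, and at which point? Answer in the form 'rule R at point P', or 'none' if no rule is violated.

rule 4 at point 10

Zone of each point (C = within 1σ̂, B = 1σ̂–2σ̂, A = 2σ̂–3σ̂, * = beyond 3σ̂; sign = side of CL): 1:+C, 2:-C, 3:+B, 4:+C, 5:+C, 6:+B, 7:+C, 8:+C, 9:+C, 10:+C, 11:+C
Rule 4 (eight consecutive points on the same side of the centre line) is satisfied at point 10.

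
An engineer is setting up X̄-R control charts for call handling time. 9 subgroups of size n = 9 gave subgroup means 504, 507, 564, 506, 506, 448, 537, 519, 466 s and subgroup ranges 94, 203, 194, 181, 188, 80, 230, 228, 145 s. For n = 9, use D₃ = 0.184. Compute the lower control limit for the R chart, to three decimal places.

R̄ = (94 + 203 + 194 + 181 + 188 + 80 + 230 + 228 + 145) / 9 = 1543.0000 / 9 = 171.4444
LCL_R = D₃·R̄ = 0.184 × 171.4444 = 31.5458

31.546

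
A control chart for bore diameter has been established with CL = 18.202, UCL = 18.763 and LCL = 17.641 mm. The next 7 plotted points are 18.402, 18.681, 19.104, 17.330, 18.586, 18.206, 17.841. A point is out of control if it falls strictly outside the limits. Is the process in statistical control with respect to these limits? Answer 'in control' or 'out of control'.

out of control

Compare each point to [17.641, 18.763]: sample 3 = 19.104 > UCL; sample 4 = 17.330 < LCL.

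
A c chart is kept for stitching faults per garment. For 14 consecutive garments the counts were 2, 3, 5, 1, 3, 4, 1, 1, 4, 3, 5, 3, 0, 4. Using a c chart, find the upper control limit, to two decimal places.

7.79

c̄ = (2 + 3 + 5 + 1 + 3 + 4 + 1 + 1 + 4 + 3 + 5 + 3 + 0 + 4) / 14 = 39 / 14 = 2.7857
UCL = c̄ + 3√c̄ = 2.7857 + 3 × √2.7857 = 2.7857 + 3 × 1.6690 = 7.7929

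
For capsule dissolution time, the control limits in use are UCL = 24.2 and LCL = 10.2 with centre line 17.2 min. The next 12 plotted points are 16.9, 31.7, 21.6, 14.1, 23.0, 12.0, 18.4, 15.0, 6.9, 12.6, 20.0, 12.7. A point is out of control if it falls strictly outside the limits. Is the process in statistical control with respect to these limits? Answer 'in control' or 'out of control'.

out of control

Compare each point to [10.2, 24.2]: sample 2 = 31.7 > UCL; sample 9 = 6.9 < LCL.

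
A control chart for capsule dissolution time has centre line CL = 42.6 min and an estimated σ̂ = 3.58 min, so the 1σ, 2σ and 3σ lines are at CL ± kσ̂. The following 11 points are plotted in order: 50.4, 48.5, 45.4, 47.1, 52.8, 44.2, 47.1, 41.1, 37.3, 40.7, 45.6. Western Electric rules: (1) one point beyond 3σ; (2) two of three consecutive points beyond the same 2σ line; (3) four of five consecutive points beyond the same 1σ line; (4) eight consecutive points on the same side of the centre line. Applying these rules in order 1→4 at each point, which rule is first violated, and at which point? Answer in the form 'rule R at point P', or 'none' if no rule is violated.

rule 3 at point 5

Zone of each point (C = within 1σ̂, B = 1σ̂–2σ̂, A = 2σ̂–3σ̂, * = beyond 3σ̂; sign = side of CL): 1:+A, 2:+B, 3:+C, 4:+B, 5:+A, 6:+C, 7:+B, 8:-C, 9:-B, 10:-C, 11:+C
Rule 3 (four of five consecutive points beyond the same 1σ limit) is satisfied at point 5.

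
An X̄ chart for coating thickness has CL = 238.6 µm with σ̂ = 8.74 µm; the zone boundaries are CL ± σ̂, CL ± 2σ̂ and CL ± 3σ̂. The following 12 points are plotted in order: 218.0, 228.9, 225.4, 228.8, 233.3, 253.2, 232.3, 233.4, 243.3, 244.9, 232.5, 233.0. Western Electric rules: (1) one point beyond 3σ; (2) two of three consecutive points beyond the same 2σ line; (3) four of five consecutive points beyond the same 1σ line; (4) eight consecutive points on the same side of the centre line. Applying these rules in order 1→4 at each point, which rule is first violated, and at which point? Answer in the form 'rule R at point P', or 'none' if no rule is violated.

Zone of each point (C = within 1σ̂, B = 1σ̂–2σ̂, A = 2σ̂–3σ̂, * = beyond 3σ̂; sign = side of CL): 1:-A, 2:-B, 3:-B, 4:-B, 5:-C, 6:+B, 7:-C, 8:-C, 9:+C, 10:+C, 11:-C, 12:-C
Rule 3 (four of five consecutive points beyond the same 1σ limit) is satisfied at point 4.

rule 3 at point 4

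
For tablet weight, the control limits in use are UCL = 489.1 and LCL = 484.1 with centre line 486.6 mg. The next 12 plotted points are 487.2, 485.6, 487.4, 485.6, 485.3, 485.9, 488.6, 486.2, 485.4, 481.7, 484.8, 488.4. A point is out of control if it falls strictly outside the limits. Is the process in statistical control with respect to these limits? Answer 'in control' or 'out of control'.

Compare each point to [484.1, 489.1]: sample 10 = 481.7 < LCL.

out of control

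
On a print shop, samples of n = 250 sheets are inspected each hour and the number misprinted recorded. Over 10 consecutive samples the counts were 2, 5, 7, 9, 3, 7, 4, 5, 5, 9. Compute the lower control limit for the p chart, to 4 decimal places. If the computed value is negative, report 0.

p̄ = Σdᵢ / (k·n) = 56 / (10 × 250) = 0.02240
LCL = p̄ − 3·√(p̄(1−p̄)/n) = 0.02240 − 3 × 0.00936 = -0.00568 → 0 (negative, so LCL = 0)

0.0000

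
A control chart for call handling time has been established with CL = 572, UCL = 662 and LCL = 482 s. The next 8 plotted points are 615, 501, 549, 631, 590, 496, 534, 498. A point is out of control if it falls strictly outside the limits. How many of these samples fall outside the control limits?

All 8 points lie within [482, 662].

0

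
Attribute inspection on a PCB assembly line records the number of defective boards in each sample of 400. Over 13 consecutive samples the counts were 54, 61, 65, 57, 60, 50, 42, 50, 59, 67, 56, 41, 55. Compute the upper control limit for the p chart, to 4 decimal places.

0.1896

p̄ = Σdᵢ / (k·n) = 717 / (13 × 400) = 0.13788
UCL = p̄ + 3·√(p̄(1−p̄)/n) = 0.13788 + 3 × √(0.13788×0.86212/400) = 0.13788 + 3 × 0.01724 = 0.18960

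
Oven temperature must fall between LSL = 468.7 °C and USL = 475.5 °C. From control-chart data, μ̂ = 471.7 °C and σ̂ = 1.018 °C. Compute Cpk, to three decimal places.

Cpu = (USL − μ̂) / (3σ̂) = (475.5 − 471.7) / (3 × 1.018) = 1.2443; Cpl = (μ̂ − LSL) / (3σ̂) = (471.7 − 468.7) / (3 × 1.018) = 0.9823; Cpk = min(Cpu, Cpl) = 0.9823

0.982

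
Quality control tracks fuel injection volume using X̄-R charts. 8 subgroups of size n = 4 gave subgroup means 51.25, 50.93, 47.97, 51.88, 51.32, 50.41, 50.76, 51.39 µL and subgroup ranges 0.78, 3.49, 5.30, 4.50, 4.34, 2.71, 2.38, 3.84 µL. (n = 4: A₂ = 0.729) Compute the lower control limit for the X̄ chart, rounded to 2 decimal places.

48.25

X̄̄ = (51.25 + 50.93 + 47.97 + 51.88 + 51.32 + 50.41 + 50.76 + 51.39) / 8 = 405.9100 / 8 = 50.7387
R̄ = (0.78 + 3.49 + 5.30 + 4.50 + 4.34 + 2.71 + 2.38 + 3.84) / 8 = 27.3400 / 8 = 3.4175
LCL = X̄̄ − A₂·R̄ = 50.7387 − 0.729 × 3.4175 = 48.2474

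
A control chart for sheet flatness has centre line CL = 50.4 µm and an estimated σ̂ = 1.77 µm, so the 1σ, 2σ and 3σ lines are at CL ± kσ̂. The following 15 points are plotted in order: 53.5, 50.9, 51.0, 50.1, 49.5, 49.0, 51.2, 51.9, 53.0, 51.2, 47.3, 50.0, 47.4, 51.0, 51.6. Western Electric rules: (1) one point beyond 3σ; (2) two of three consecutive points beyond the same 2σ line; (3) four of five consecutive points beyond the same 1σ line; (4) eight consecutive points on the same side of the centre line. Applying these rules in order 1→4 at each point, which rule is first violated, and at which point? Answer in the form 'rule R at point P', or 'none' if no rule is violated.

none

Zone of each point (C = within 1σ̂, B = 1σ̂–2σ̂, A = 2σ̂–3σ̂, * = beyond 3σ̂; sign = side of CL): 1:+B, 2:+C, 3:+C, 4:-C, 5:-C, 6:-C, 7:+C, 8:+C, 9:+B, 10:+C, 11:-B, 12:-C, 13:-B, 14:+C, 15:+C
No rule fires across all 15 points.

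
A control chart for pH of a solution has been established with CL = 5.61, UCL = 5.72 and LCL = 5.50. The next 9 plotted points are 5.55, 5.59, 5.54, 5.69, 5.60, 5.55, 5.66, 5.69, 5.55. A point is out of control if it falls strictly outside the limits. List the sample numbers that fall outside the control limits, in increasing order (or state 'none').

All 9 points lie within [5.50, 5.72].

none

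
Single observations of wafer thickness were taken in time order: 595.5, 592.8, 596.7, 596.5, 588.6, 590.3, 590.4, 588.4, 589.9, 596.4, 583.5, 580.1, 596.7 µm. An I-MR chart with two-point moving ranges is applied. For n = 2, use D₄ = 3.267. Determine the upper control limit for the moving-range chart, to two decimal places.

16.17

Moving ranges: 2.7, 3.9, 0.2, 7.9, 1.7, 0.1, 2.0, 1.5, 6.5, 12.9, 3.4, 16.6; M̄R̄ = 59.4000 / 12 = 4.9500
UCL_MR = D₄·M̄R̄ = 3.267 × 4.9500 = 16.1716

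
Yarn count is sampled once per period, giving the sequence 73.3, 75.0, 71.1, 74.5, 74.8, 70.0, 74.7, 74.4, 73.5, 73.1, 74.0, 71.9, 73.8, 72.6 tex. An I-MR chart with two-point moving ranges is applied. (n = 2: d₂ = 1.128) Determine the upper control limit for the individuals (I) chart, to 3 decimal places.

X̄ = (73.3 + 75.0 + 71.1 + 74.5 + 74.8 + 70.0 + 74.7 + 74.4 + 73.5 + 73.1 + 74.0 + 71.9 + 73.8 + 72.6) / 14 = 73.3357
Moving ranges: 1.7, 3.9, 3.4, 0.3, 4.8, 4.7, 0.3, 0.9, 0.4, 0.9, 2.1, 1.9, 1.2; M̄R̄ = 26.5000 / 13 = 2.0385
UCL = X̄ + 3·M̄R̄/d₂ = 73.3357 + 3 × 2.0385 / 1.128 = 78.7572

78.757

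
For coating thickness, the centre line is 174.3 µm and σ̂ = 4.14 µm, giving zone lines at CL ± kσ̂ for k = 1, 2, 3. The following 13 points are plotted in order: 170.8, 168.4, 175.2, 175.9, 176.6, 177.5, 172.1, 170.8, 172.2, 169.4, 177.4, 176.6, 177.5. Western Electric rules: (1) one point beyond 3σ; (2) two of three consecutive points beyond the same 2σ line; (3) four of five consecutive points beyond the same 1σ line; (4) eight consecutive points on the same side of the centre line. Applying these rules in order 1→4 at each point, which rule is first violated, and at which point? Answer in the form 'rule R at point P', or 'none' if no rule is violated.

Zone of each point (C = within 1σ̂, B = 1σ̂–2σ̂, A = 2σ̂–3σ̂, * = beyond 3σ̂; sign = side of CL): 1:-C, 2:-B, 3:+C, 4:+C, 5:+C, 6:+C, 7:-C, 8:-C, 9:-C, 10:-B, 11:+C, 12:+C, 13:+C
No rule fires across all 13 points.

none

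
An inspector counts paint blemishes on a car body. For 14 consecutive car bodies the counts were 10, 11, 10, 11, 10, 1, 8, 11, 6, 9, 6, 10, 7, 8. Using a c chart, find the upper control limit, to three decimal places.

c̄ = (10 + 11 + 10 + 11 + 10 + 1 + 8 + 11 + 6 + 9 + 6 + 10 + 7 + 8) / 14 = 118 / 14 = 8.4286
UCL = c̄ + 3√c̄ = 8.4286 + 3 × √8.4286 = 8.4286 + 3 × 2.9032 = 17.1382

17.138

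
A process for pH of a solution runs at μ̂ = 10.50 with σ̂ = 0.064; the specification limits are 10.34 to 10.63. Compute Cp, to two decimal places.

Cp = (USL − LSL) / (6σ̂) = (10.63 − 10.34) / (6 × 0.064) = 0.2900 / 0.3840 = 0.7552

0.76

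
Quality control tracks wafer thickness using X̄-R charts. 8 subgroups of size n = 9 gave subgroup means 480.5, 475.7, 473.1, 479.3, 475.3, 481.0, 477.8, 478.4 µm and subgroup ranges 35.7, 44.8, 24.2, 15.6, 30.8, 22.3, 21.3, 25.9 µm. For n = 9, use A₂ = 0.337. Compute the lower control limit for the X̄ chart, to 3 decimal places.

468.345

X̄̄ = (480.5 + 475.7 + 473.1 + 479.3 + 475.3 + 481.0 + 477.8 + 478.4) / 8 = 3821.1000 / 8 = 477.6375
R̄ = (35.7 + 44.8 + 24.2 + 15.6 + 30.8 + 22.3 + 21.3 + 25.9) / 8 = 220.6000 / 8 = 27.5750
LCL = X̄̄ − A₂·R̄ = 477.6375 − 0.337 × 27.5750 = 468.3447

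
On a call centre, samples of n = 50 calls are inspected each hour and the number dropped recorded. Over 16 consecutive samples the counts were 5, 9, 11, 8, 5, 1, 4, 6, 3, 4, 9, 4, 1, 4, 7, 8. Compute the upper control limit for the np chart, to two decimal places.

12.23

p̄ = Σdᵢ / (k·n) = 89 / (16 × 50) = 0.11125
UCL = np̄ + 3·√(np̄(1−p̄)) = 5.5625 + 3 × √(5.5625×0.88875) = 5.5625 + 3 × 2.2234 = 12.2328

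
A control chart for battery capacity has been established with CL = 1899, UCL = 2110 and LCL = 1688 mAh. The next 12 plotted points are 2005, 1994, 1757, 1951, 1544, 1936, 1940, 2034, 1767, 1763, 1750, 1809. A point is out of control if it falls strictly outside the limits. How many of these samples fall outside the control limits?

Compare each point to [1688, 2110]: sample 5 = 1544 < LCL.

1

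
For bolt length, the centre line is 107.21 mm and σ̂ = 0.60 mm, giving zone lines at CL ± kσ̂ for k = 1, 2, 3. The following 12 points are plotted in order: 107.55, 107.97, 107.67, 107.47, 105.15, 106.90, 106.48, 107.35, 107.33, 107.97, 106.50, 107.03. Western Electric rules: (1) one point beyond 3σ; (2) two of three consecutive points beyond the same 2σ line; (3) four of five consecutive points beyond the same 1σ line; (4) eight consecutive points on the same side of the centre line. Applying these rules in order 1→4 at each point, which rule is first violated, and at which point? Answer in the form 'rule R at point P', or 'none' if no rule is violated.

Zone of each point (C = within 1σ̂, B = 1σ̂–2σ̂, A = 2σ̂–3σ̂, * = beyond 3σ̂; sign = side of CL): 1:+C, 2:+B, 3:+C, 4:+C, 5:-*, 6:-C, 7:-B, 8:+C, 9:+C, 10:+B, 11:-B, 12:-C
Rule 1 (one point beyond the 3σ limits) is satisfied at point 5.

rule 1 at point 5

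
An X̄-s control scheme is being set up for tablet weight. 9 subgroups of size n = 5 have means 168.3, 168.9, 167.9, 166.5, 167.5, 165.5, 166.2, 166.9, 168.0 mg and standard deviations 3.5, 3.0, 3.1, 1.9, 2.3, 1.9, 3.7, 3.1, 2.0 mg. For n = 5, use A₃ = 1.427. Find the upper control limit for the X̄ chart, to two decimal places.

X̄̄ = (168.3 + 168.9 + 167.9 + 166.5 + 167.5 + 165.5 + 166.2 + 166.9 + 168.0) / 9 = 167.3000
s̄ = (3.5 + 3.0 + 3.1 + 1.9 + 2.3 + 1.9 + 3.7 + 3.1 + 2.0) / 9 = 2.7222
UCL = X̄̄ + A₃·s̄ = 167.3000 + 1.427 × 2.7222 = 171.1846

171.18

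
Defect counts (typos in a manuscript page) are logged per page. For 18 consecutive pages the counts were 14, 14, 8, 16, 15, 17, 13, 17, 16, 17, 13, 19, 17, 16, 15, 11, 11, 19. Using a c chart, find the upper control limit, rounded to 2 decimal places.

c̄ = (14 + 14 + 8 + 16 + 15 + 17 + 13 + 17 + 16 + 17 + 13 + 19 + 17 + 16 + 15 + 11 + 11 + 19) / 18 = 268 / 18 = 14.8889
UCL = c̄ + 3√c̄ = 14.8889 + 3 × √14.8889 = 14.8889 + 3 × 3.8586 = 26.4647

26.46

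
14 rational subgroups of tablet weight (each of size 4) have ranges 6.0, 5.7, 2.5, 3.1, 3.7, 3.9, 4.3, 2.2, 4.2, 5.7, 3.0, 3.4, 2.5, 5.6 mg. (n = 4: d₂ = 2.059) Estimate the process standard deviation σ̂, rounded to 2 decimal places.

1.94

R̄ = (6.0 + 5.7 + 2.5 + 3.1 + 3.7 + 3.9 + 4.3 + 2.2 + 4.2 + 5.7 + 3.0 + 3.4 + 2.5 + 5.6) / 14 = 3.9857
σ̂ = R̄ / d₂ = 3.9857 / 2.059 = 1.9358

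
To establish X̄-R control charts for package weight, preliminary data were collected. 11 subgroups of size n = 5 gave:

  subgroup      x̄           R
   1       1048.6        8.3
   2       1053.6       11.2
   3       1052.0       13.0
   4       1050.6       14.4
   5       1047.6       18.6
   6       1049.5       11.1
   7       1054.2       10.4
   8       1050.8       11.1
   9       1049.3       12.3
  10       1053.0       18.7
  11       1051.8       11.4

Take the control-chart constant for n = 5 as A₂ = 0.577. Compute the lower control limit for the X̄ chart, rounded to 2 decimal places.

1043.63

X̄̄ = (1048.6 + 1053.6 + 1052.0 + 1050.6 + 1047.6 + 1049.5 + 1054.2 + 1050.8 + 1049.3 + 1053.0 + 1051.8) / 11 = 11561.0000 / 11 = 1051.0000
R̄ = (8.3 + 11.2 + 13.0 + 14.4 + 18.6 + 11.1 + 10.4 + 11.1 + 12.3 + 18.7 + 11.4) / 11 = 140.5000 / 11 = 12.7727
LCL = X̄̄ − A₂·R̄ = 1051.0000 − 0.577 × 12.7727 = 1043.6301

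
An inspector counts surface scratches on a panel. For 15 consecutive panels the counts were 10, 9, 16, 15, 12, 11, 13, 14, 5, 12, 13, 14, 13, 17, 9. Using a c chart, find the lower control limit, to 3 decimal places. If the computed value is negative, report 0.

c̄ = (10 + 9 + 16 + 15 + 12 + 11 + 13 + 14 + 5 + 12 + 13 + 14 + 13 + 17 + 9) / 15 = 183 / 15 = 12.2000
LCL = c̄ − 3√c̄ = 12.2000 − 3 × 3.4928 = 1.7215

1.721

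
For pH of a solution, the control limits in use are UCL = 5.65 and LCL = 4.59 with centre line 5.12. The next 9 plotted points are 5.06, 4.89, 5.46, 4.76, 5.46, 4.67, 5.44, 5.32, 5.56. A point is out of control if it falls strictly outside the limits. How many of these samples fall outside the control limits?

All 9 points lie within [4.59, 5.65].

0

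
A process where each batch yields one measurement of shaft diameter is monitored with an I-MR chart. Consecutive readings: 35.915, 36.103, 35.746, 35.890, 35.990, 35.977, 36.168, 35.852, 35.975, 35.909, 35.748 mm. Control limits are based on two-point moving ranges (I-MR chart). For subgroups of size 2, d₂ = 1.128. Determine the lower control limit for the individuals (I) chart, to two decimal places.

X̄ = (35.915 + 36.103 + 35.746 + 35.890 + 35.990 + 35.977 + 36.168 + 35.852 + 35.975 + 35.909 + 35.748) / 11 = 35.9339
Moving ranges: 0.188, 0.357, 0.144, 0.100, 0.013, 0.191, 0.316, 0.123, 0.066, 0.161; M̄R̄ = 1.6590 / 10 = 0.1659
LCL = X̄ − 3·M̄R̄/d₂ = 35.9339 − 3 × 0.1659 / 1.128 = 35.4927

35.49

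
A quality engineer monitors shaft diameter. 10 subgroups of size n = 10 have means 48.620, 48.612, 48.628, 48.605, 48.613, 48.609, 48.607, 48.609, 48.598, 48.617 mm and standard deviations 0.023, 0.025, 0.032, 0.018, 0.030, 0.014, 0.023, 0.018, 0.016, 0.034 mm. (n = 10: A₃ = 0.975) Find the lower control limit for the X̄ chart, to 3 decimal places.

X̄̄ = (48.620 + 48.612 + 48.628 + 48.605 + 48.613 + 48.609 + 48.607 + 48.609 + 48.598 + 48.617) / 10 = 48.6118
s̄ = (0.023 + 0.025 + 0.032 + 0.018 + 0.030 + 0.014 + 0.023 + 0.018 + 0.016 + 0.034) / 10 = 0.0233
LCL = X̄̄ − A₃·s̄ = 48.6118 − 0.975 × 0.0233 = 48.5891

48.589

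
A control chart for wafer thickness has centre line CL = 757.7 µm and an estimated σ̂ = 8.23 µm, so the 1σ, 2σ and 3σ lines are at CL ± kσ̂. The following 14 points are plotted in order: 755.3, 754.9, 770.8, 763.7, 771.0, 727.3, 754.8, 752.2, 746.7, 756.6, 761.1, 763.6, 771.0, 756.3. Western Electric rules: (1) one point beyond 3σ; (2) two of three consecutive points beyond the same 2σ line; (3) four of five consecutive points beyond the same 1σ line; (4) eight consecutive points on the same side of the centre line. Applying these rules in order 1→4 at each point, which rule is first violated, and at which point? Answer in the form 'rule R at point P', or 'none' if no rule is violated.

Zone of each point (C = within 1σ̂, B = 1σ̂–2σ̂, A = 2σ̂–3σ̂, * = beyond 3σ̂; sign = side of CL): 1:-C, 2:-C, 3:+B, 4:+C, 5:+B, 6:-*, 7:-C, 8:-C, 9:-B, 10:-C, 11:+C, 12:+C, 13:+B, 14:-C
Rule 1 (one point beyond the 3σ limits) is satisfied at point 6.

rule 1 at point 6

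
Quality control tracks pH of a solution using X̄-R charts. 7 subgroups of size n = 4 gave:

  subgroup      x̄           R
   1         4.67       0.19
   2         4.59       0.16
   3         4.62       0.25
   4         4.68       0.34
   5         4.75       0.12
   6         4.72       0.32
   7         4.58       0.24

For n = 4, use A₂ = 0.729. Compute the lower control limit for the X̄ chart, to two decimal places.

X̄̄ = (4.67 + 4.59 + 4.62 + 4.68 + 4.75 + 4.72 + 4.58) / 7 = 32.6100 / 7 = 4.6586
R̄ = (0.19 + 0.16 + 0.25 + 0.34 + 0.12 + 0.32 + 0.24) / 7 = 1.6200 / 7 = 0.2314
LCL = X̄̄ − A₂·R̄ = 4.6586 − 0.729 × 0.2314 = 4.4899

4.49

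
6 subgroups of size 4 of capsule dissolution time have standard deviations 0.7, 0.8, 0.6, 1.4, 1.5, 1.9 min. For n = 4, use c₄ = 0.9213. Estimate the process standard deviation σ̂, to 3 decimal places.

s̄ = (0.7 + 0.8 + 0.6 + 1.4 + 1.5 + 1.9) / 6 = 1.1500
σ̂ = s̄ / c₄ = 1.1500 / 0.9213 = 1.2482

1.248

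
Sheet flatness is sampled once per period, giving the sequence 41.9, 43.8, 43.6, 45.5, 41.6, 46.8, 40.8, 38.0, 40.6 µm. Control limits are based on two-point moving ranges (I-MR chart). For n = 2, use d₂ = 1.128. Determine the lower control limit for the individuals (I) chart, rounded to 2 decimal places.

34.37

X̄ = (41.9 + 43.8 + 43.6 + 45.5 + 41.6 + 46.8 + 40.8 + 38.0 + 40.6) / 9 = 42.5111
Moving ranges: 1.9, 0.2, 1.9, 3.9, 5.2, 6.0, 2.8, 2.6; M̄R̄ = 24.5000 / 8 = 3.0625
LCL = X̄ − 3·M̄R̄/d₂ = 42.5111 − 3 × 3.0625 / 1.128 = 34.3662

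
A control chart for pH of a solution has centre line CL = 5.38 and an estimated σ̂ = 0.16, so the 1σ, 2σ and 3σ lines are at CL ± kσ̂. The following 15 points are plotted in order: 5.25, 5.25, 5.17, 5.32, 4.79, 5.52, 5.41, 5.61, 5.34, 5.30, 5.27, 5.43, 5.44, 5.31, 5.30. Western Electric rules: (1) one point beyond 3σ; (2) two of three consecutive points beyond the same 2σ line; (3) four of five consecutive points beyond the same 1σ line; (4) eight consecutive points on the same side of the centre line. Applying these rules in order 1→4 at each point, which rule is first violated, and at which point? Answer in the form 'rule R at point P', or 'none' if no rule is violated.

rule 1 at point 5

Zone of each point (C = within 1σ̂, B = 1σ̂–2σ̂, A = 2σ̂–3σ̂, * = beyond 3σ̂; sign = side of CL): 1:-C, 2:-C, 3:-B, 4:-C, 5:-*, 6:+C, 7:+C, 8:+B, 9:-C, 10:-C, 11:-C, 12:+C, 13:+C, 14:-C, 15:-C
Rule 1 (one point beyond the 3σ limits) is satisfied at point 5.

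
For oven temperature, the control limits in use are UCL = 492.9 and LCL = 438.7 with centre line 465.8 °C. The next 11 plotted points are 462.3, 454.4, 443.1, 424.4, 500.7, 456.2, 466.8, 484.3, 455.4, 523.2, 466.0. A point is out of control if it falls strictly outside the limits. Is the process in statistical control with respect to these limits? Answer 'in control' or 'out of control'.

Compare each point to [438.7, 492.9]: sample 4 = 424.4 < LCL; sample 5 = 500.7 > UCL; sample 10 = 523.2 > UCL.

out of control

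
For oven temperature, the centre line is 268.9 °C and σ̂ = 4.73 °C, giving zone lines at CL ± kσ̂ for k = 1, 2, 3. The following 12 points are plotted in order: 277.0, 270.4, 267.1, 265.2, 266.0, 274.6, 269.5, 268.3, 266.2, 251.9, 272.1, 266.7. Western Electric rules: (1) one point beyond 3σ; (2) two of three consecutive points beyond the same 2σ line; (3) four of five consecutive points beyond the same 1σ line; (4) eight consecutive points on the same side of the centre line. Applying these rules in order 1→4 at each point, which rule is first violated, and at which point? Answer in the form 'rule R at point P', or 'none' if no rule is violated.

rule 1 at point 10

Zone of each point (C = within 1σ̂, B = 1σ̂–2σ̂, A = 2σ̂–3σ̂, * = beyond 3σ̂; sign = side of CL): 1:+B, 2:+C, 3:-C, 4:-C, 5:-C, 6:+B, 7:+C, 8:-C, 9:-C, 10:-*, 11:+C, 12:-C
Rule 1 (one point beyond the 3σ limits) is satisfied at point 10.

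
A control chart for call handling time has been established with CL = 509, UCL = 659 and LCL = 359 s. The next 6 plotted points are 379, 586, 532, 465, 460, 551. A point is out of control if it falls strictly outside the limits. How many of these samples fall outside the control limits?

All 6 points lie within [359, 659].

0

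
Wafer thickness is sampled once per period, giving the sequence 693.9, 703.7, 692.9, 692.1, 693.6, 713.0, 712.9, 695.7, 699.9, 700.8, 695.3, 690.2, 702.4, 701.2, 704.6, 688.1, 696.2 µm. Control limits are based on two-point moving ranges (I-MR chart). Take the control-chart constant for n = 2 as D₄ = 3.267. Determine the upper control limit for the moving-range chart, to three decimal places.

23.829

Moving ranges: 9.8, 10.8, 0.8, 1.5, 19.4, 0.1, 17.2, 4.2, 0.9, 5.5, 5.1, 12.2, 1.2, 3.4, 16.5, 8.1; M̄R̄ = 116.7000 / 16 = 7.2938
UCL_MR = D₄·M̄R̄ = 3.267 × 7.2938 = 23.8287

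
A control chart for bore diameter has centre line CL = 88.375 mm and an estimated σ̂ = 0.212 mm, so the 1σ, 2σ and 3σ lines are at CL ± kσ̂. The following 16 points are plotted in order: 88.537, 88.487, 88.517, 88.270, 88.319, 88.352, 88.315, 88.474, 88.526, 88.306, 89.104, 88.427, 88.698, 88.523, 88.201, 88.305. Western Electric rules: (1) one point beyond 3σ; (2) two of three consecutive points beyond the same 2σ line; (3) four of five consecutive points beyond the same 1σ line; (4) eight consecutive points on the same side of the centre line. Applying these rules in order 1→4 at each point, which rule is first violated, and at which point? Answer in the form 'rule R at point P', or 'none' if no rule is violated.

rule 1 at point 11

Zone of each point (C = within 1σ̂, B = 1σ̂–2σ̂, A = 2σ̂–3σ̂, * = beyond 3σ̂; sign = side of CL): 1:+C, 2:+C, 3:+C, 4:-C, 5:-C, 6:-C, 7:-C, 8:+C, 9:+C, 10:-C, 11:+*, 12:+C, 13:+B, 14:+C, 15:-C, 16:-C
Rule 1 (one point beyond the 3σ limits) is satisfied at point 11.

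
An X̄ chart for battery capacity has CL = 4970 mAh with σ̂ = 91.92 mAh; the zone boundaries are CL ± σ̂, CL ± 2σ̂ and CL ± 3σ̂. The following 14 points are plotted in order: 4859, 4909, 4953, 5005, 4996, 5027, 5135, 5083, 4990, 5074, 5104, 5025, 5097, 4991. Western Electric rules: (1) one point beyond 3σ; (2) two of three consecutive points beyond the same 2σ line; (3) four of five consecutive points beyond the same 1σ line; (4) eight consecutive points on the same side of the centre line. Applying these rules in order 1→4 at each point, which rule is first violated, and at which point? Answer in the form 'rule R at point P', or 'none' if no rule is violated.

rule 3 at point 11

Zone of each point (C = within 1σ̂, B = 1σ̂–2σ̂, A = 2σ̂–3σ̂, * = beyond 3σ̂; sign = side of CL): 1:-B, 2:-C, 3:-C, 4:+C, 5:+C, 6:+C, 7:+B, 8:+B, 9:+C, 10:+B, 11:+B, 12:+C, 13:+B, 14:+C
Rule 3 (four of five consecutive points beyond the same 1σ limit) is satisfied at point 11.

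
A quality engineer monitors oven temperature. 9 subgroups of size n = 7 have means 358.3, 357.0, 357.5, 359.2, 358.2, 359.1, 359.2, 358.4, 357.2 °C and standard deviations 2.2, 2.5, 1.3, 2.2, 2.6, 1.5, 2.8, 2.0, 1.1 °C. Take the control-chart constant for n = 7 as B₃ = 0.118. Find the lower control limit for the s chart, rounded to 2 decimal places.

s̄ = (2.2 + 2.5 + 1.3 + 2.2 + 2.6 + 1.5 + 2.8 + 2.0 + 1.1) / 9 = 2.0222
LCL_s = B₃·s̄ = 0.118 × 2.0222 = 0.2386

0.24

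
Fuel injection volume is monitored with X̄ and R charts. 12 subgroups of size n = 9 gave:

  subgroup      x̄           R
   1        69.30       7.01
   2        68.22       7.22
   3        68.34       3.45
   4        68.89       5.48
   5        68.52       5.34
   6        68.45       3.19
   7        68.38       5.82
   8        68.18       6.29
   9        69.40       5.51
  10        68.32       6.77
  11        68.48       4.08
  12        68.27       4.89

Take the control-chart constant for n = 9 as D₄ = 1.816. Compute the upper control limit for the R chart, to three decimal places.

R̄ = (7.01 + 7.22 + 3.45 + 5.48 + 5.34 + 3.19 + 5.82 + 6.29 + 5.51 + 6.77 + 4.08 + 4.89) / 12 = 65.0500 / 12 = 5.4208
UCL_R = D₄·R̄ = 1.816 × 5.4208 = 9.8442

9.844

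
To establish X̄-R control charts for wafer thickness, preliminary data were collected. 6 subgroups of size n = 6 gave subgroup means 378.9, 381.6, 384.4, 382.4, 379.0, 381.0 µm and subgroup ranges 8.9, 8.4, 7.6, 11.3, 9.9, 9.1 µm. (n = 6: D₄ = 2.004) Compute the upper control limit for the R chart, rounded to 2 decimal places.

18.44

R̄ = (8.9 + 8.4 + 7.6 + 11.3 + 9.9 + 9.1) / 6 = 55.2000 / 6 = 9.2000
UCL_R = D₄·R̄ = 2.004 × 9.2000 = 18.4368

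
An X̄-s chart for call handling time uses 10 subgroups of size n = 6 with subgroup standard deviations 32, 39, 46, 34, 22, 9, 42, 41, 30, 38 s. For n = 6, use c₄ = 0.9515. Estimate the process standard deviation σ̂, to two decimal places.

s̄ = (32 + 39 + 46 + 34 + 22 + 9 + 42 + 41 + 30 + 38) / 10 = 33.3000
σ̂ = s̄ / c₄ = 33.3000 / 0.9515 = 34.9974

35.00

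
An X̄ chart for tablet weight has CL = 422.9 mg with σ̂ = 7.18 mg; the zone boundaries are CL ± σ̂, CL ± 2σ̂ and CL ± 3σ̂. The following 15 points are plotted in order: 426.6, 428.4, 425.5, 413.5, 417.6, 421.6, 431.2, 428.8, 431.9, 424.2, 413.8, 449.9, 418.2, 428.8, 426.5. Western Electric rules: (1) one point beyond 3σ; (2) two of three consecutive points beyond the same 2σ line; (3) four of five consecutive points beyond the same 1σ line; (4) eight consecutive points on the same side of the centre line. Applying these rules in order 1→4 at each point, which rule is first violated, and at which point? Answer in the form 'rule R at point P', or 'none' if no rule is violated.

Zone of each point (C = within 1σ̂, B = 1σ̂–2σ̂, A = 2σ̂–3σ̂, * = beyond 3σ̂; sign = side of CL): 1:+C, 2:+C, 3:+C, 4:-B, 5:-C, 6:-C, 7:+B, 8:+C, 9:+B, 10:+C, 11:-B, 12:+*, 13:-C, 14:+C, 15:+C
Rule 1 (one point beyond the 3σ limits) is satisfied at point 12.

rule 1 at point 12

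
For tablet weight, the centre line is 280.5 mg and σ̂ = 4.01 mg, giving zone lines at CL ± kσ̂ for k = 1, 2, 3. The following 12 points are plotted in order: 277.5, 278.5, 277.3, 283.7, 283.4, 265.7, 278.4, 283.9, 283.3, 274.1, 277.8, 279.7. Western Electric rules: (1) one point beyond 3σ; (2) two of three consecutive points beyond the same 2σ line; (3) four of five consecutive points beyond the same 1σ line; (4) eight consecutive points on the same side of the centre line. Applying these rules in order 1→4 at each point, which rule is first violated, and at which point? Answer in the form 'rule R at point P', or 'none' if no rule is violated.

Zone of each point (C = within 1σ̂, B = 1σ̂–2σ̂, A = 2σ̂–3σ̂, * = beyond 3σ̂; sign = side of CL): 1:-C, 2:-C, 3:-C, 4:+C, 5:+C, 6:-*, 7:-C, 8:+C, 9:+C, 10:-B, 11:-C, 12:-C
Rule 1 (one point beyond the 3σ limits) is satisfied at point 6.

rule 1 at point 6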